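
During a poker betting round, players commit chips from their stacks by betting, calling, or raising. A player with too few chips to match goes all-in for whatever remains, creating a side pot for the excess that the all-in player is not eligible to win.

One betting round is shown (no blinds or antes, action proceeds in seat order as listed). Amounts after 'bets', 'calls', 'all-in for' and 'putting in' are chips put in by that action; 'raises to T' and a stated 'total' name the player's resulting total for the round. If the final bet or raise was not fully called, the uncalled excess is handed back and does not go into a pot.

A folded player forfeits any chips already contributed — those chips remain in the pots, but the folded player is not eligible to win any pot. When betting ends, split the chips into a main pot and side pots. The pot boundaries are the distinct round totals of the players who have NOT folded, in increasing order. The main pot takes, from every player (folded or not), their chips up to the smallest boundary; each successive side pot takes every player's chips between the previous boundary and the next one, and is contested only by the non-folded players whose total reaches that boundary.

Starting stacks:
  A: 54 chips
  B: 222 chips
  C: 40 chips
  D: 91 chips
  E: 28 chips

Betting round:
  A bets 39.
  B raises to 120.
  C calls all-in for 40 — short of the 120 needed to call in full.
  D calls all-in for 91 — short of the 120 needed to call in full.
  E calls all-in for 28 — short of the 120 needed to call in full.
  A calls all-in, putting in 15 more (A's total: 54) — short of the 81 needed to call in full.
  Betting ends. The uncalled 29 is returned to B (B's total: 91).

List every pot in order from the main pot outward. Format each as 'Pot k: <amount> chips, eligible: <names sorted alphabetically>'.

Pot 1: 140 chips, eligible: A, B, C, D, E
Pot 2: 48 chips, eligible: A, B, C, D
Pot 3: 42 chips, eligible: A, B, D
Pot 4: 74 chips, eligible: B, D

Derivation:
Contributions (after 29 returned to B): A=54, B=91, C=40, D=91, E=28
Pot levels (distinct totals of non-folded players): 28, 40, 54, 91
Layer 1-28: 28 each from A, B, C, D, E = 28*5 = 140 chips; eligible A, B, C, D, E
Layer 29-40: 12 each from A, B, C, D = 12*4 = 48 chips; eligible A, B, C, D
Layer 41-54: 14 each from A, B, D = 14*3 = 42 chips; eligible A, B, D
Layer 55-91: 37 each from B, D = 37*2 = 74 chips; eligible B, D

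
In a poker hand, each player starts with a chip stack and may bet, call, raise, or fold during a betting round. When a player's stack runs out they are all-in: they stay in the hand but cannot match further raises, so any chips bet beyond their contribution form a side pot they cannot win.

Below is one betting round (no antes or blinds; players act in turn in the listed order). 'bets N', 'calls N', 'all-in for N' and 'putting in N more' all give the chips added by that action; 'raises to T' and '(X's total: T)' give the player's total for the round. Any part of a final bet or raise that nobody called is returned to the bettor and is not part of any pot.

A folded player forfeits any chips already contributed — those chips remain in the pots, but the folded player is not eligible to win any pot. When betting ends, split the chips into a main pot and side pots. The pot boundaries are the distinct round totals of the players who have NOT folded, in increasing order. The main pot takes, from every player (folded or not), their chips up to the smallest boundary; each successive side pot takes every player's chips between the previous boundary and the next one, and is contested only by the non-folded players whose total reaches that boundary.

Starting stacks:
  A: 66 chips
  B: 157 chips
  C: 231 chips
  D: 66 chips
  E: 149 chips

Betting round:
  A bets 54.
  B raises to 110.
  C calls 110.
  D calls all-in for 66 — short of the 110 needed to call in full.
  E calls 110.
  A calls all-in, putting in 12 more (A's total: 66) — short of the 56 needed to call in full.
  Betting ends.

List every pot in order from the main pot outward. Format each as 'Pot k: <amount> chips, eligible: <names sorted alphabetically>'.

Pot 1: 330 chips, eligible: A, B, C, D, E
Pot 2: 132 chips, eligible: B, C, E

Derivation:
Contributions: A=66, B=110, C=110, D=66, E=110
Pot levels (distinct totals of non-folded players): 66, 110
Layer 1-66: 66 each from A, B, C, D, E = 66*5 = 330 chips; eligible A, B, C, D, E
Layer 67-110: 44 each from B, C, E = 44*3 = 132 chips; eligible B, C, E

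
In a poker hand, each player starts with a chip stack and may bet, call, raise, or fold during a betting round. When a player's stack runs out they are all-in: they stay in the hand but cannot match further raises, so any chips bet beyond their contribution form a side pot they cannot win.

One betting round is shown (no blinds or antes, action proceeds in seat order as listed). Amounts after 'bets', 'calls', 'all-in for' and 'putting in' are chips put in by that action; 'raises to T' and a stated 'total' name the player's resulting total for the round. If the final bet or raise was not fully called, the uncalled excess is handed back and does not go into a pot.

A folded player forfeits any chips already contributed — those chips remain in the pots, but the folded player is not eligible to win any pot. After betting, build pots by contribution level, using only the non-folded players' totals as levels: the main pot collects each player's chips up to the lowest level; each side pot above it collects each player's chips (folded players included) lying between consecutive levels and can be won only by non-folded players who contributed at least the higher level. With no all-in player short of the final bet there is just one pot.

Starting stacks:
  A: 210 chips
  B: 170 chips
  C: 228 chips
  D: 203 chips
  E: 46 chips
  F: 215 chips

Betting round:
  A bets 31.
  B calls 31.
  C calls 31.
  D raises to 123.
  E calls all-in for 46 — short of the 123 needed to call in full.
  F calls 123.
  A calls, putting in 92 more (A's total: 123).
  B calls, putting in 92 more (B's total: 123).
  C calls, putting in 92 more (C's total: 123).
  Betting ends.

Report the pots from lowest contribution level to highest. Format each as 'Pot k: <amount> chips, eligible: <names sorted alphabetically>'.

Contributions: A=123, B=123, C=123, D=123, E=46, F=123
Pot levels (distinct totals of non-folded players): 46, 123
Layer 1-46: 46 each from A, B, C, D, E, F = 46*6 = 276 chips; eligible A, B, C, D, E, F
Layer 47-123: 77 each from A, B, C, D, F = 77*5 = 385 chips; eligible A, B, C, D, F

Pot 1: 276 chips, eligible: A, B, C, D, E, F
Pot 2: 385 chips, eligible: A, B, C, D, F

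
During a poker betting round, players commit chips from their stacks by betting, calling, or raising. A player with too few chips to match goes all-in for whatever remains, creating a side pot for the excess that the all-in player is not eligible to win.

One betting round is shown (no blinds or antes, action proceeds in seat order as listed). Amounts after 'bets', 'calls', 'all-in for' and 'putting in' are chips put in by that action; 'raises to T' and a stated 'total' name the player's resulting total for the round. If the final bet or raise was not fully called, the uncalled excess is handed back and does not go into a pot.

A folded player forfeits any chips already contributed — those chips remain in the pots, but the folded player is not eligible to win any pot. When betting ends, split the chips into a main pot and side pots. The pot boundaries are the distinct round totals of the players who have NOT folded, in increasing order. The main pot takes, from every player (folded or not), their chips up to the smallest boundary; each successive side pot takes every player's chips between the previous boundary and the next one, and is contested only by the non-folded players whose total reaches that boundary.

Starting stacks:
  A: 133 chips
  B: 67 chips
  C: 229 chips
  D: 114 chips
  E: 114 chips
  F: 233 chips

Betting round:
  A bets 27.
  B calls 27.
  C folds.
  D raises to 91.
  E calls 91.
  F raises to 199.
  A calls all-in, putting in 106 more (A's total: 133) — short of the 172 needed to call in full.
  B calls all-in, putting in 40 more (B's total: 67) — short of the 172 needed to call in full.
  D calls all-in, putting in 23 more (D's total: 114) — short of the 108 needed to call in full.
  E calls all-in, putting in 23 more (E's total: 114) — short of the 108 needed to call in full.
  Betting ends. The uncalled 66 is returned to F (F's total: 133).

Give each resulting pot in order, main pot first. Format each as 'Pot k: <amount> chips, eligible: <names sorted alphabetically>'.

Pot 1: 335 chips, eligible: A, B, D, E, F
Pot 2: 188 chips, eligible: A, D, E, F
Pot 3: 38 chips, eligible: A, F

Derivation:
Contributions (after 66 returned to F): A=133, B=67, D=114, E=114, F=133
Folded: C
Pot levels (distinct totals of non-folded players): 67, 114, 133
Layer 1-67: 67 each from A, B, D, E, F = 67*5 = 335 chips; eligible A, B, D, E, F
Layer 68-114: 47 each from A, D, E, F = 47*4 = 188 chips; eligible A, D, E, F
Layer 115-133: 19 each from A, F = 19*2 = 38 chips; eligible A, F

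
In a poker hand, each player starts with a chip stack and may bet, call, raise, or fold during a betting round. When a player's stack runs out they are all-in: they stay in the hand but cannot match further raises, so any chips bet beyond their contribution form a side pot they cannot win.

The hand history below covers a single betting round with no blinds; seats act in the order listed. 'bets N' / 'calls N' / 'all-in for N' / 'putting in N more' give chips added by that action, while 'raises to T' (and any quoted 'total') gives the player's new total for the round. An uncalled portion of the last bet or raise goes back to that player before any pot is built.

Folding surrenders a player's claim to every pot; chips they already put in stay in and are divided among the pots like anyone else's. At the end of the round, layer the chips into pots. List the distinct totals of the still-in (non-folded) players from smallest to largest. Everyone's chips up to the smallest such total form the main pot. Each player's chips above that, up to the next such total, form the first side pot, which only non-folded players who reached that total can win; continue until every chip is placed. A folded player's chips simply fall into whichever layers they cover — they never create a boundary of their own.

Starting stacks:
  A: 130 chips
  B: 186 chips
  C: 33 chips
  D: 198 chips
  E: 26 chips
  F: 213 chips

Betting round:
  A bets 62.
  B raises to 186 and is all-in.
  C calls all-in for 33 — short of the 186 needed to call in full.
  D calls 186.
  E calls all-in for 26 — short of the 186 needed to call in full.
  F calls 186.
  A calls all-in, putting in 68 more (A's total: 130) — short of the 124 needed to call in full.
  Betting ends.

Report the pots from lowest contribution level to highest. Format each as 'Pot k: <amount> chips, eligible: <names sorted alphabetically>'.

Contributions: A=130, B=186, C=33, D=186, E=26, F=186
Pot levels (distinct totals of non-folded players): 26, 33, 130, 186
Layer 1-26: 26 each from A, B, C, D, E, F = 26*6 = 156 chips; eligible A, B, C, D, E, F
Layer 27-33: 7 each from A, B, C, D, F = 7*5 = 35 chips; eligible A, B, C, D, F
Layer 34-130: 97 each from A, B, D, F = 97*4 = 388 chips; eligible A, B, D, F
Layer 131-186: 56 each from B, D, F = 56*3 = 168 chips; eligible B, D, F

Pot 1: 156 chips, eligible: A, B, C, D, E, F
Pot 2: 35 chips, eligible: A, B, C, D, F
Pot 3: 388 chips, eligible: A, B, D, F
Pot 4: 168 chips, eligible: B, D, F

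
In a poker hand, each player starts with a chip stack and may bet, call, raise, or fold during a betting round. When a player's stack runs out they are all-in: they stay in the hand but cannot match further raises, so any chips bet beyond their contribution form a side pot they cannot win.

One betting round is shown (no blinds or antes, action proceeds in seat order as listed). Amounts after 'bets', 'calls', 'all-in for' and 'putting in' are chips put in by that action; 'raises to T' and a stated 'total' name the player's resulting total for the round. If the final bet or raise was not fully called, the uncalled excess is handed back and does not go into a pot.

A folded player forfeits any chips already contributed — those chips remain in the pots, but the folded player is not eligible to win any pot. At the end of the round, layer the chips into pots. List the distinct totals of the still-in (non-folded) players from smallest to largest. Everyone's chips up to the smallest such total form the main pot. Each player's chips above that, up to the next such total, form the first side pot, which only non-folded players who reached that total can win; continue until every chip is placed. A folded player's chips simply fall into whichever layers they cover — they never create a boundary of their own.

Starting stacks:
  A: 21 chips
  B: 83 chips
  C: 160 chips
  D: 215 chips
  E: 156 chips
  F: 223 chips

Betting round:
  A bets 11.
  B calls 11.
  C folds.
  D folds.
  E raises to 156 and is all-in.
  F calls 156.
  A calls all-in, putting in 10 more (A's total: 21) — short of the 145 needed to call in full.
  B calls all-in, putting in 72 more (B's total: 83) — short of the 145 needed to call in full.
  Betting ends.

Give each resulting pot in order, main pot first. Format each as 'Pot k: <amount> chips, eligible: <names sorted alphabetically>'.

Pot 1: 84 chips, eligible: A, B, E, F
Pot 2: 186 chips, eligible: B, E, F
Pot 3: 146 chips, eligible: E, F

Derivation:
Contributions: A=21, B=83, E=156, F=156
Folded: C, D
Pot levels (distinct totals of non-folded players): 21, 83, 156
Layer 1-21: 21 each from A, B, E, F = 21*4 = 84 chips; eligible A, B, E, F
Layer 22-83: 62 each from B, E, F = 62*3 = 186 chips; eligible B, E, F
Layer 84-156: 73 each from E, F = 73*2 = 146 chips; eligible E, F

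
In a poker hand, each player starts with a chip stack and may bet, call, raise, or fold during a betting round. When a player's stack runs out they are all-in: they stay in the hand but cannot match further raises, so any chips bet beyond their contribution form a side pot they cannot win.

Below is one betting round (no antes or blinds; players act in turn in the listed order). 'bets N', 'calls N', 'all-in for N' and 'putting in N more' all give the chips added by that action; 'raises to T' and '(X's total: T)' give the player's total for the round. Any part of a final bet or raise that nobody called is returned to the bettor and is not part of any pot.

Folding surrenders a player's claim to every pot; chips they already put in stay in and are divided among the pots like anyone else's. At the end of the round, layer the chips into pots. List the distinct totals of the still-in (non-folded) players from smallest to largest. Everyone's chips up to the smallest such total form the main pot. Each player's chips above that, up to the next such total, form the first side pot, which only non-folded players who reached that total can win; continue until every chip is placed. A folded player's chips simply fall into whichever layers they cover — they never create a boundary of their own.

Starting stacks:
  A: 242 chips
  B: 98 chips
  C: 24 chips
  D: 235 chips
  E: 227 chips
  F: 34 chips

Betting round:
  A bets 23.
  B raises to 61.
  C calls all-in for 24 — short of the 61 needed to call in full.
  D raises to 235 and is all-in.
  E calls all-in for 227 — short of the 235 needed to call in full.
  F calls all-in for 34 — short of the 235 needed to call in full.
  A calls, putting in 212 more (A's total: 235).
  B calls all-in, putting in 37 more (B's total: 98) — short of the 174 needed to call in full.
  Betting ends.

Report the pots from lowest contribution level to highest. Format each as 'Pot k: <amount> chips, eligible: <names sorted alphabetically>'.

Contributions: A=235, B=98, C=24, D=235, E=227, F=34
Pot levels (distinct totals of non-folded players): 24, 34, 98, 227, 235
Layer 1-24: 24 each from A, B, C, D, E, F = 24*6 = 144 chips; eligible A, B, C, D, E, F
Layer 25-34: 10 each from A, B, D, E, F = 10*5 = 50 chips; eligible A, B, D, E, F
Layer 35-98: 64 each from A, B, D, E = 64*4 = 256 chips; eligible A, B, D, E
Layer 99-227: 129 each from A, D, E = 129*3 = 387 chips; eligible A, D, E
Layer 228-235: 8 each from A, D = 8*2 = 16 chips; eligible A, D

Pot 1: 144 chips, eligible: A, B, C, D, E, F
Pot 2: 50 chips, eligible: A, B, D, E, F
Pot 3: 256 chips, eligible: A, B, D, E
Pot 4: 387 chips, eligible: A, D, E
Pot 5: 16 chips, eligible: A, D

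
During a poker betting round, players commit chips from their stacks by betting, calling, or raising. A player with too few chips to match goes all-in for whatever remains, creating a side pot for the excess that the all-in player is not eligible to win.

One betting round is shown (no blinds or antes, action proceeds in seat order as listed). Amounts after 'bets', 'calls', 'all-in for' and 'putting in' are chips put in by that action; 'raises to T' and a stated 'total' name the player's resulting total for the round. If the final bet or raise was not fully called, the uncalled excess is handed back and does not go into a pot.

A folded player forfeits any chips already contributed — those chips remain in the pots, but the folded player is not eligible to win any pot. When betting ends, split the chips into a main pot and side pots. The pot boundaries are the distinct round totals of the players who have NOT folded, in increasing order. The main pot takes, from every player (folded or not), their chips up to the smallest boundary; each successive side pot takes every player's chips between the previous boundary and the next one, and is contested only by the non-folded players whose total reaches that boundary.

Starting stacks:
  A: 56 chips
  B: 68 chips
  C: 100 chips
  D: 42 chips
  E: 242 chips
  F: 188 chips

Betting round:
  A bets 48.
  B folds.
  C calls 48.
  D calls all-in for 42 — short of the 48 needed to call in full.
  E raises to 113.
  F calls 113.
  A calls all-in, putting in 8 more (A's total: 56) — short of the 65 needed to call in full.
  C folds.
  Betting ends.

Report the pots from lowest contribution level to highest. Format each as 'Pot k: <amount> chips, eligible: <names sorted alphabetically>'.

Contributions: A=56, C=48, D=42, E=113, F=113
Folded: B, C
Pot levels (distinct totals of non-folded players): 42, 56, 113
Layer 1-42: 42 each from A, C, D, E, F = 42*5 = 210 chips; eligible A, D, E, F
Layer 43-56: A 14 + C 6 + E 14 + F 14 = 48 chips; eligible A, E, F
Layer 57-113: 57 each from E, F = 57*2 = 114 chips; eligible E, F

Pot 1: 210 chips, eligible: A, D, E, F
Pot 2: 48 chips, eligible: A, E, F
Pot 3: 114 chips, eligible: E, F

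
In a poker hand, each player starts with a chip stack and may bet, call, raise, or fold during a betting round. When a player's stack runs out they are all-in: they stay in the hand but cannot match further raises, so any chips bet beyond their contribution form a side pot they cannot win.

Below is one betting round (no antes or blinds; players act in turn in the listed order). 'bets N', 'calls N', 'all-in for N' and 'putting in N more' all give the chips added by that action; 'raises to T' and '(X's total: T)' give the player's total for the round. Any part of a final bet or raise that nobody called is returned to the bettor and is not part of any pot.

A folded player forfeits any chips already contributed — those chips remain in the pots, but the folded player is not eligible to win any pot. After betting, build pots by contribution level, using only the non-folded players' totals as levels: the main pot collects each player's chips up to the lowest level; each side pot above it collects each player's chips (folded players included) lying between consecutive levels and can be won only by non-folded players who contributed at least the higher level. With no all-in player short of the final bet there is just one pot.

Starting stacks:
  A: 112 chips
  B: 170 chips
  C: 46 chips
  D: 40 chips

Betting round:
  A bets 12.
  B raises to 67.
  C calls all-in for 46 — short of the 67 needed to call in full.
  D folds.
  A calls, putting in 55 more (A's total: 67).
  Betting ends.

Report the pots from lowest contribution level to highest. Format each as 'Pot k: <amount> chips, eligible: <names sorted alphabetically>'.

Contributions: A=67, B=67, C=46
Folded: D
Pot levels (distinct totals of non-folded players): 46, 67
Layer 1-46: 46 each from A, B, C = 46*3 = 138 chips; eligible A, B, C
Layer 47-67: 21 each from A, B = 21*2 = 42 chips; eligible A, B

Pot 1: 138 chips, eligible: A, B, C
Pot 2: 42 chips, eligible: A, B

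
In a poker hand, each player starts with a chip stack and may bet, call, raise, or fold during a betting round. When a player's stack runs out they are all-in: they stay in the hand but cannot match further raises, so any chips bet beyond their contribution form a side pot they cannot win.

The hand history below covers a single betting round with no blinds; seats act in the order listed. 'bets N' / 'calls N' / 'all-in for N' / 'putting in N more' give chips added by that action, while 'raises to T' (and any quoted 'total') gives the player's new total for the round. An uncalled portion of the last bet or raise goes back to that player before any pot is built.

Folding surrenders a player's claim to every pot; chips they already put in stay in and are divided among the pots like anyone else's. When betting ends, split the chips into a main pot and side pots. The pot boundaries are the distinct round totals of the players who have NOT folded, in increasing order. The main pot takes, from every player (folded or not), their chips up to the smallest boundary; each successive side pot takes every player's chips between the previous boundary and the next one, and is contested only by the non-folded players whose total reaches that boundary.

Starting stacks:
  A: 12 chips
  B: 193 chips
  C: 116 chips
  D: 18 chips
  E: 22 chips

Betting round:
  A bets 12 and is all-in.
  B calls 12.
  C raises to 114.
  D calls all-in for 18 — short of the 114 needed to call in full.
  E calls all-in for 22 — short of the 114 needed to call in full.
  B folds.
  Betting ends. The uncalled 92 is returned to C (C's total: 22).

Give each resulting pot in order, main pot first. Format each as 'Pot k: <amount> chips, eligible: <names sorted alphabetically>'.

Contributions (after 92 returned to C): A=12, B=12, C=22, D=18, E=22
Folded: B
Pot levels (distinct totals of non-folded players): 12, 18, 22
Layer 1-12: 12 each from A, B, C, D, E = 12*5 = 60 chips; eligible A, C, D, E
Layer 13-18: 6 each from C, D, E = 6*3 = 18 chips; eligible C, D, E
Layer 19-22: 4 each from C, E = 4*2 = 8 chips; eligible C, E

Pot 1: 60 chips, eligible: A, C, D, E
Pot 2: 18 chips, eligible: C, D, E
Pot 3: 8 chips, eligible: C, E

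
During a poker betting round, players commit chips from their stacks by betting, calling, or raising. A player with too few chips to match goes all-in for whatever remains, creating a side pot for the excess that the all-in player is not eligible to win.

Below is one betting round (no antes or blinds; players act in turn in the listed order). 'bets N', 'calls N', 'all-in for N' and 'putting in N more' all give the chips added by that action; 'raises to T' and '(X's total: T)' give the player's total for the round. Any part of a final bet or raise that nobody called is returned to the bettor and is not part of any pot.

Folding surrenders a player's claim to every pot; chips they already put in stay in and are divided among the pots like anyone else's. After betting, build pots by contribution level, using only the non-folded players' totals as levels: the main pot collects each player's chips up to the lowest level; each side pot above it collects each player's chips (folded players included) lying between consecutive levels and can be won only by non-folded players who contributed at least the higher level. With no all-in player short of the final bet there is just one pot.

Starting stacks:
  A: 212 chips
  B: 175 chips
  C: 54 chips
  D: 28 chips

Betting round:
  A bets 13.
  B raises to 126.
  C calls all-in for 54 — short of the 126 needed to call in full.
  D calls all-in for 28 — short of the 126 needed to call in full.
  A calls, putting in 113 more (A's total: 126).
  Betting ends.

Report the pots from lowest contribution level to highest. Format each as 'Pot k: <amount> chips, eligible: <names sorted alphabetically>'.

Pot 1: 112 chips, eligible: A, B, C, D
Pot 2: 78 chips, eligible: A, B, C
Pot 3: 144 chips, eligible: A, B

Derivation:
Contributions: A=126, B=126, C=54, D=28
Pot levels (distinct totals of non-folded players): 28, 54, 126
Layer 1-28: 28 each from A, B, C, D = 28*4 = 112 chips; eligible A, B, C, D
Layer 29-54: 26 each from A, B, C = 26*3 = 78 chips; eligible A, B, C
Layer 55-126: 72 each from A, B = 72*2 = 144 chips; eligible A, B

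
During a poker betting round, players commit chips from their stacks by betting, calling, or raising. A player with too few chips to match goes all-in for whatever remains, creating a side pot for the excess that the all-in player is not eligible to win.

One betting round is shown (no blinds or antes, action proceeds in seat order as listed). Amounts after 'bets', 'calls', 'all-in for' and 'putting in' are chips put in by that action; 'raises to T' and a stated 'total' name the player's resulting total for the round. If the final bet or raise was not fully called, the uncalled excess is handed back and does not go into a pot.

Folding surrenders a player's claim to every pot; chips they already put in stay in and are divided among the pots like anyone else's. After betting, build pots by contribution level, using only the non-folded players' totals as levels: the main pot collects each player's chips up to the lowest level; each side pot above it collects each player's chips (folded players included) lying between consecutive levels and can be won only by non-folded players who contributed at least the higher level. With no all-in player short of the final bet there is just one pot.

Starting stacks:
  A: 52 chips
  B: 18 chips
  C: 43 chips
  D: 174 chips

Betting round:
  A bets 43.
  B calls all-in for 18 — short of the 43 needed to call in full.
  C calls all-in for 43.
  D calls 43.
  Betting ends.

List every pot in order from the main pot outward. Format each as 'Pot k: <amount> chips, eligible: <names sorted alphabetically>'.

Contributions: A=43, B=18, C=43, D=43
Pot levels (distinct totals of non-folded players): 18, 43
Layer 1-18: 18 each from A, B, C, D = 18*4 = 72 chips; eligible A, B, C, D
Layer 19-43: 25 each from A, C, D = 25*3 = 75 chips; eligible A, C, D

Pot 1: 72 chips, eligible: A, B, C, D
Pot 2: 75 chips, eligible: A, C, D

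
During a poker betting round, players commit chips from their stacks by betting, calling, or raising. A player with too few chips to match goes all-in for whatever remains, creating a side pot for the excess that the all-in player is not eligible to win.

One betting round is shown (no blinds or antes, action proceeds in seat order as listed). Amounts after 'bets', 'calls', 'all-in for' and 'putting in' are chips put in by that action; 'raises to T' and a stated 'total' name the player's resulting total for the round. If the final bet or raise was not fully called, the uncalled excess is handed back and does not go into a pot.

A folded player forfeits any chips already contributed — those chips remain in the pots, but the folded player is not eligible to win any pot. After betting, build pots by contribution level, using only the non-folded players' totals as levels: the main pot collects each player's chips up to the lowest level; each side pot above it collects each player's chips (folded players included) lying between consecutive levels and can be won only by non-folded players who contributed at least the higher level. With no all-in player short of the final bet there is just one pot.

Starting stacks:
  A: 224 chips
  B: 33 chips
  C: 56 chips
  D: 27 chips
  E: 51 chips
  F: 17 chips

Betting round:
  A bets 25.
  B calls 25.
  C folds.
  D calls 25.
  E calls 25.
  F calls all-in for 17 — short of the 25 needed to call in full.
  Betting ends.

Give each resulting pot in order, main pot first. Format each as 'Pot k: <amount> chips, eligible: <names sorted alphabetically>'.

Contributions: A=25, B=25, D=25, E=25, F=17
Folded: C
Pot levels (distinct totals of non-folded players): 17, 25
Layer 1-17: 17 each from A, B, D, E, F = 17*5 = 85 chips; eligible A, B, D, E, F
Layer 18-25: 8 each from A, B, D, E = 8*4 = 32 chips; eligible A, B, D, E

Pot 1: 85 chips, eligible: A, B, D, E, F
Pot 2: 32 chips, eligible: A, B, D, E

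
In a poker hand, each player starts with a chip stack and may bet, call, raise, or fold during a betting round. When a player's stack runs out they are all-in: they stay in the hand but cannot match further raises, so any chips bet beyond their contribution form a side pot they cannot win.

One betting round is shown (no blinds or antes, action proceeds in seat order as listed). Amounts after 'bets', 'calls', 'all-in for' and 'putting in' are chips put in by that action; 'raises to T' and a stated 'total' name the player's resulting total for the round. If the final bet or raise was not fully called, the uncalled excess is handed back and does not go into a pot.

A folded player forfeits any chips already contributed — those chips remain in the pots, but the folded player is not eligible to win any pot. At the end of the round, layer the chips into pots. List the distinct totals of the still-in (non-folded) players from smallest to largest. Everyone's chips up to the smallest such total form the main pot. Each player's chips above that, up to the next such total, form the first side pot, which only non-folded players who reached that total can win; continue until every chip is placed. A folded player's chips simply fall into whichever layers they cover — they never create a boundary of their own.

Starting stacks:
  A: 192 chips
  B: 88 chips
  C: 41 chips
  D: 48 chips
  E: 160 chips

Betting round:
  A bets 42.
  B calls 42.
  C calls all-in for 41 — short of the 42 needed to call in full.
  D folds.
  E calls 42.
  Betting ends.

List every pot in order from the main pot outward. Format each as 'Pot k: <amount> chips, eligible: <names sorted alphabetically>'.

Pot 1: 164 chips, eligible: A, B, C, E
Pot 2: 3 chips, eligible: A, B, E

Derivation:
Contributions: A=42, B=42, C=41, E=42
Folded: D
Pot levels (distinct totals of non-folded players): 41, 42
Layer 1-41: 41 each from A, B, C, E = 41*4 = 164 chips; eligible A, B, C, E
Layer 42-42: 1 each from A, B, E = 1*3 = 3 chips; eligible A, B, E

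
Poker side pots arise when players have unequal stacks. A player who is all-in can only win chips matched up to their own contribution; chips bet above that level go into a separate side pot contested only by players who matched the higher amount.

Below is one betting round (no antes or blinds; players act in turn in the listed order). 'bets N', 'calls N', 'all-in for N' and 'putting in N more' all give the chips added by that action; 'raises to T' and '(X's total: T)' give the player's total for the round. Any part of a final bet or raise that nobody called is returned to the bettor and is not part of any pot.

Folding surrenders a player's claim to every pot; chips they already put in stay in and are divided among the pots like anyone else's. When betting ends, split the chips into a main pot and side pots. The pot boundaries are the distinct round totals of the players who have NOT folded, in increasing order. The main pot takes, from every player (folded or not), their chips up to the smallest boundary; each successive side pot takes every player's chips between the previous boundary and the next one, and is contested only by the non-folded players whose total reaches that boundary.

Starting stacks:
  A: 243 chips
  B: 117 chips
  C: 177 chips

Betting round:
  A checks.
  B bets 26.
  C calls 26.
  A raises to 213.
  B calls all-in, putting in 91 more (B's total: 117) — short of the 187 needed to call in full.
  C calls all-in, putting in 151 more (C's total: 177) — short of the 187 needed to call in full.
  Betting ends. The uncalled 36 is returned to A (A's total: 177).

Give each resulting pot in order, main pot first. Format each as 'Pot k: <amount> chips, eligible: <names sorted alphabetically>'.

Pot 1: 351 chips, eligible: A, B, C
Pot 2: 120 chips, eligible: A, C

Derivation:
Contributions (after 36 returned to A): A=177, B=117, C=177
Pot levels (distinct totals of non-folded players): 117, 177
Layer 1-117: 117 each from A, B, C = 117*3 = 351 chips; eligible A, B, C
Layer 118-177: 60 each from A, C = 60*2 = 120 chips; eligible A, C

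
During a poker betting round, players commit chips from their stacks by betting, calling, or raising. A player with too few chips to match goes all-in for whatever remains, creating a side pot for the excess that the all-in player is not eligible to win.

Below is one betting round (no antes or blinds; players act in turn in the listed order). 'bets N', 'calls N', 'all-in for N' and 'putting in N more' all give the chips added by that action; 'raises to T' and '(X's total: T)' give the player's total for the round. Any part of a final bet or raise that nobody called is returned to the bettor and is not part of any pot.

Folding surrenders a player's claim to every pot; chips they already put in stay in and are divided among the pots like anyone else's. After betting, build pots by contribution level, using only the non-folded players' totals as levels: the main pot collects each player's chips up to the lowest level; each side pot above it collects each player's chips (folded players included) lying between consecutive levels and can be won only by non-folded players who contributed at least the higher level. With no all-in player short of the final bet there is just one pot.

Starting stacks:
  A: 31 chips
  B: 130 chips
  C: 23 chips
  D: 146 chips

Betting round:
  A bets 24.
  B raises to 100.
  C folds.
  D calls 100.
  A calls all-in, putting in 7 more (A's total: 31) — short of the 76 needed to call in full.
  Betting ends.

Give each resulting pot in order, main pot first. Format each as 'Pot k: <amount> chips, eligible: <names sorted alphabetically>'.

Contributions: A=31, B=100, D=100
Folded: C
Pot levels (distinct totals of non-folded players): 31, 100
Layer 1-31: 31 each from A, B, D = 31*3 = 93 chips; eligible A, B, D
Layer 32-100: 69 each from B, D = 69*2 = 138 chips; eligible B, D

Pot 1: 93 chips, eligible: A, B, D
Pot 2: 138 chips, eligible: B, D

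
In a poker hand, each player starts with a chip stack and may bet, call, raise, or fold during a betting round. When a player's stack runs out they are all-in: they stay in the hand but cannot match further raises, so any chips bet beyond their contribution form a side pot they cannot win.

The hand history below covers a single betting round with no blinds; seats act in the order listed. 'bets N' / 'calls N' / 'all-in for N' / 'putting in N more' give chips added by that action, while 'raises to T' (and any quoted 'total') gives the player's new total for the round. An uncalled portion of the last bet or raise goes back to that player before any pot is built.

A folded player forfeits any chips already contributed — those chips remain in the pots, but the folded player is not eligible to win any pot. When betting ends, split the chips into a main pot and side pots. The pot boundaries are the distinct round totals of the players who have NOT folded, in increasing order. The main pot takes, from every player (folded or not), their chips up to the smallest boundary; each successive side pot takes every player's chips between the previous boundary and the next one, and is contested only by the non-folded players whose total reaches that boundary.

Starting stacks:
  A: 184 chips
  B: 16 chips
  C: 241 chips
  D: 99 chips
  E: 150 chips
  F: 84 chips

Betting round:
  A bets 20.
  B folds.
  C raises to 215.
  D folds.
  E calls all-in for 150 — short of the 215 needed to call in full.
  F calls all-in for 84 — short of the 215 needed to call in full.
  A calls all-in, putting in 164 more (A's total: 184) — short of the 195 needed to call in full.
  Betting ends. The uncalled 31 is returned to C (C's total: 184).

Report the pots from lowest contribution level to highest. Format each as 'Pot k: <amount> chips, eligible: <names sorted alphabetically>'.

Pot 1: 336 chips, eligible: A, C, E, F
Pot 2: 198 chips, eligible: A, C, E
Pot 3: 68 chips, eligible: A, C

Derivation:
Contributions (after 31 returned to C): A=184, C=184, E=150, F=84
Folded: B, D
Pot levels (distinct totals of non-folded players): 84, 150, 184
Layer 1-84: 84 each from A, C, E, F = 84*4 = 336 chips; eligible A, C, E, F
Layer 85-150: 66 each from A, C, E = 66*3 = 198 chips; eligible A, C, E
Layer 151-184: 34 each from A, C = 34*2 = 68 chips; eligible A, C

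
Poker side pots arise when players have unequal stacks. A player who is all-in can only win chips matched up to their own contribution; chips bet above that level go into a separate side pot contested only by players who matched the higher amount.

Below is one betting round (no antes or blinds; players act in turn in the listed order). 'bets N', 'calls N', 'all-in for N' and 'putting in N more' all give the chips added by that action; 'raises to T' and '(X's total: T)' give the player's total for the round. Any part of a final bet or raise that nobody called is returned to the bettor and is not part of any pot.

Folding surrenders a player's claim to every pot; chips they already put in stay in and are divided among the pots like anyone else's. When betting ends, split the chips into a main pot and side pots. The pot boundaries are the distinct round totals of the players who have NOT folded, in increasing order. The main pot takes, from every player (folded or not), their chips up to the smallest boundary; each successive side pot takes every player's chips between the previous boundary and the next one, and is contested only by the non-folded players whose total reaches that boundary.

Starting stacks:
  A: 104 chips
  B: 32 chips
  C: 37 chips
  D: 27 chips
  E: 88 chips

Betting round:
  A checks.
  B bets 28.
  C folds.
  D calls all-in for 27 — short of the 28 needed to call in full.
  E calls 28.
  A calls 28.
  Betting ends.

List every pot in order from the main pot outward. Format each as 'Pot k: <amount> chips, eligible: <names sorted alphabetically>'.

Pot 1: 108 chips, eligible: A, B, D, E
Pot 2: 3 chips, eligible: A, B, E

Derivation:
Contributions: A=28, B=28, D=27, E=28
Folded: C
Pot levels (distinct totals of non-folded players): 27, 28
Layer 1-27: 27 each from A, B, D, E = 27*4 = 108 chips; eligible A, B, D, E
Layer 28-28: 1 each from A, B, E = 1*3 = 3 chips; eligible A, B, E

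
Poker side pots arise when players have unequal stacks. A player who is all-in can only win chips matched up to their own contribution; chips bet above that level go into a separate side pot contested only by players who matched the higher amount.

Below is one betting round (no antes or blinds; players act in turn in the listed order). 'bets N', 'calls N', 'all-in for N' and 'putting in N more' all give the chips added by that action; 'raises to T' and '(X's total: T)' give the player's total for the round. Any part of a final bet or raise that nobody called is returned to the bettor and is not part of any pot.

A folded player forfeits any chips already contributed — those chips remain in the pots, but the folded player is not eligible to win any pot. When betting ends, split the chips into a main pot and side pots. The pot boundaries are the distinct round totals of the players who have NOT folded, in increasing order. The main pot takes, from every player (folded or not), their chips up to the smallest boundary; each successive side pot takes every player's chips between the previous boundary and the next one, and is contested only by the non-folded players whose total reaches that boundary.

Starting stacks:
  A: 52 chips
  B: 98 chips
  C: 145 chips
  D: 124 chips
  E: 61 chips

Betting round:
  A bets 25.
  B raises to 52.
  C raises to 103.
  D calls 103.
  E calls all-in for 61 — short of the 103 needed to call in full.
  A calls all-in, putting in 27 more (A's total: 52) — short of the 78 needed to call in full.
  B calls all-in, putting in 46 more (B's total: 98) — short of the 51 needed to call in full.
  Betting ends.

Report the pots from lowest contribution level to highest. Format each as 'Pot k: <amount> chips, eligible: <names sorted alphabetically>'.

Pot 1: 260 chips, eligible: A, B, C, D, E
Pot 2: 36 chips, eligible: B, C, D, E
Pot 3: 111 chips, eligible: B, C, D
Pot 4: 10 chips, eligible: C, D

Derivation:
Contributions: A=52, B=98, C=103, D=103, E=61
Pot levels (distinct totals of non-folded players): 52, 61, 98, 103
Layer 1-52: 52 each from A, B, C, D, E = 52*5 = 260 chips; eligible A, B, C, D, E
Layer 53-61: 9 each from B, C, D, E = 9*4 = 36 chips; eligible B, C, D, E
Layer 62-98: 37 each from B, C, D = 37*3 = 111 chips; eligible B, C, D
Layer 99-103: 5 each from C, D = 5*2 = 10 chips; eligible C, D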